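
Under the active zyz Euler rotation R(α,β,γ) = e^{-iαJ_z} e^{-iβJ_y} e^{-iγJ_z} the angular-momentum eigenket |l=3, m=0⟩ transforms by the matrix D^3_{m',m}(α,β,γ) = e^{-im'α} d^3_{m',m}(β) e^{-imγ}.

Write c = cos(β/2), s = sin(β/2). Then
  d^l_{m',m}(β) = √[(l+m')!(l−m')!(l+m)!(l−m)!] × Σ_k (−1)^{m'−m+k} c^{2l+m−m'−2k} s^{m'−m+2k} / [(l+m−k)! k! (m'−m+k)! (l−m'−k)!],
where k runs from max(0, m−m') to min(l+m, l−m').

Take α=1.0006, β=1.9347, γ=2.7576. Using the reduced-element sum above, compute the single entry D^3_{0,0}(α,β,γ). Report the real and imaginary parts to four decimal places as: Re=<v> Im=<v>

Re=0.4212 Im=0.0000

Split into d^3_{0,0}(β=1.9347) × two z-phases.
With c≡cos(β/2)=0.567483 and s≡sin(β/2)=0.823385, N=[6·6·6·6]^{1/2}=36.000000
The bounds max(0,m−m')=0 and min(l+m,l−m')=3 give 4 terms
  k=0: (−1)^0·36.0000/(36)·0.5675^6·0.8234^0 = +0.033398
  k=1: (−1)^1·36.0000/(4)·0.5675^4·0.8234^2 = -0.632792
  k=2: (−1)^2·36.0000/(4)·0.5675^2·0.8234^4 = +1.332172
  k=3: (−1)^3·36.0000/(36)·0.5675^0·0.8234^6 = -0.311614
d^3_{0,0}(1.9347) = +0.033398 -0.632792 +1.332172 -0.311614 = +0.421164
D = (+1.000000+0.000000i)·(+0.421164)·(+1.000000+0.000000i) = +0.421164+0.000000i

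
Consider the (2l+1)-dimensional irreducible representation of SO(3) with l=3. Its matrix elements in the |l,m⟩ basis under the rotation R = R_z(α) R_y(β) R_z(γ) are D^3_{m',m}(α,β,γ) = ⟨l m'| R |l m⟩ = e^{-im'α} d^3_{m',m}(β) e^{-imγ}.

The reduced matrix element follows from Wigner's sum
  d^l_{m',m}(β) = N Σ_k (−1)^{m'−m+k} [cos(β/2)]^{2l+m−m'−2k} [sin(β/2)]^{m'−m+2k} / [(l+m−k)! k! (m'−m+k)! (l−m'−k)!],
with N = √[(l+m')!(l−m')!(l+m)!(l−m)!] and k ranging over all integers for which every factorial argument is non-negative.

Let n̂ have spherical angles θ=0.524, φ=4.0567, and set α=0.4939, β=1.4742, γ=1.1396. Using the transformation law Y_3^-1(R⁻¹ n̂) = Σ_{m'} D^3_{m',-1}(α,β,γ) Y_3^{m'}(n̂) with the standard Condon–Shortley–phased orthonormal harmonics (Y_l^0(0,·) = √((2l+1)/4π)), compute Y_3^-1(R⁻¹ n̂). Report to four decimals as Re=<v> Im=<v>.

Need the full column D^3_{m',-1} for m'=−3..3 at α=0.4939, β=1.4742, γ=1.1396.
cos(β/2)=0.740421, sin(β/2)=0.672144
d^3_{-3,-1}: single k=2 term ⇒ +0.525877;  D = -0.456290+0.261431i
d^3_{-2,-1}: k∈[1..2] ⇒ +0.472994 -0.779564 = -0.306571;  D = +0.161963-0.260295i
d^3_{-1,-1}: k∈[0..2] ⇒ +0.164768 -1.086247 +0.671362 = -0.250118;  D = +0.015673-0.249626i
d^3_{0,-1}: k∈[0..2] ⇒ -0.518139 +1.280955 -0.351868 = +0.410949;  D = +0.171759+0.373333i
d^3_{1,-1}: k∈[0..2] ⇒ +0.814685 -0.895149 +0.092209 = +0.011745;  D = +0.009381+0.007068i
d^3_{2,-1}: k∈[0..1] ⇒ -0.779564 +0.321210 = -0.458355;  D = -0.453084-0.069311i
d^3_{3,-1}: single k=0 term ⇒ +0.433362;  D = +0.408250-0.145378i
Y_3^{m'}(θ=0.524,φ=4.0567) and Σ D·Y over m':
  (-0.4563+0.2614i)·(+0.0482+0.0202i)  (+0.1620-0.2603i)·(-0.0568-0.2141i)  (+0.0157-0.2496i)·(-0.2710+0.3522i)  (+0.1718+0.3733i)·(+0.2418+0.0000i)  (+0.0094+0.0071i)·(+0.2710+0.3522i)  (-0.4531-0.0693i)·(-0.0568+0.2141i)  (+0.4082-0.1454i)·(-0.0482+0.0202i)
Y_3^-1(R⁻¹ n̂) = +0.056890+0.074323i

Re=0.0569 Im=0.0743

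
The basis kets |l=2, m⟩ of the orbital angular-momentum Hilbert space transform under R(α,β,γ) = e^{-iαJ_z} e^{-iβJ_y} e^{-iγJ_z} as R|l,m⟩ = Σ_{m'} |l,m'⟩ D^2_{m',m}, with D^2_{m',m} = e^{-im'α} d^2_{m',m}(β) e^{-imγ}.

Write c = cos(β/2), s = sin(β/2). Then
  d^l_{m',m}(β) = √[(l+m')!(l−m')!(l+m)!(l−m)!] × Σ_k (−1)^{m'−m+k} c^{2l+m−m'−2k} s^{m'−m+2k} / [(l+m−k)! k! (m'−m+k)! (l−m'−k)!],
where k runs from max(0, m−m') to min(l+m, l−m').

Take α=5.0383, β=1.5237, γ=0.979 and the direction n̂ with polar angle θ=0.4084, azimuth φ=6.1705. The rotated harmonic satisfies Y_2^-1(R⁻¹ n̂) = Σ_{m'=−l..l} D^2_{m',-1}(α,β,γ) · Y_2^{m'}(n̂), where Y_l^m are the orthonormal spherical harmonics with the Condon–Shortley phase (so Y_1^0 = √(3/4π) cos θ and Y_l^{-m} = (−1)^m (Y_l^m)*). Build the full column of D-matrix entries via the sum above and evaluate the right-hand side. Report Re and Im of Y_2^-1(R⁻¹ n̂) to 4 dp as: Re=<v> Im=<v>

Need the full column D^2_{m',-1} for m'=−2..2 at α=5.0383, β=1.5237, γ=0.979.
cos(β/2)=0.723560, sin(β/2)=0.690261
d^2_{-2,-1}: single k=1 term ⇒ +0.522959;  D = +0.031372-0.522017i
d^2_{-1,-1}: k∈[0..1] ⇒ +0.274094 -0.748338 = -0.474244;  D = -0.457579+0.124614i
d^2_{0,-1}: k∈[0..1] ⇒ -0.640491 +0.582896 = -0.057596;  D = -0.032130-0.047801i
d^2_{1,-1}: k∈[0..1] ⇒ +0.748338 -0.227015 = +0.521323;  D = -0.316778+0.414040i
d^2_{2,-1}: single k=0 term ⇒ -0.475932;  D = +0.450685+0.152951i
Y_2^{m'}(θ=0.4084,φ=6.1705) and Σ D·Y over m':
  (+0.0314-0.5220i)·(+0.0594+0.0136i)  (-0.4576+0.1246i)·(+0.2798+0.0317i)  (-0.0321-0.0478i)·(+0.4816+0.0000i)  (-0.3168+0.4140i)·(-0.2798+0.0317i)  (+0.4507+0.1530i)·(+0.0594-0.0136i)
Y_2^-1(R⁻¹ n̂) = -0.034107-0.156141i

Re=-0.0341 Im=-0.1561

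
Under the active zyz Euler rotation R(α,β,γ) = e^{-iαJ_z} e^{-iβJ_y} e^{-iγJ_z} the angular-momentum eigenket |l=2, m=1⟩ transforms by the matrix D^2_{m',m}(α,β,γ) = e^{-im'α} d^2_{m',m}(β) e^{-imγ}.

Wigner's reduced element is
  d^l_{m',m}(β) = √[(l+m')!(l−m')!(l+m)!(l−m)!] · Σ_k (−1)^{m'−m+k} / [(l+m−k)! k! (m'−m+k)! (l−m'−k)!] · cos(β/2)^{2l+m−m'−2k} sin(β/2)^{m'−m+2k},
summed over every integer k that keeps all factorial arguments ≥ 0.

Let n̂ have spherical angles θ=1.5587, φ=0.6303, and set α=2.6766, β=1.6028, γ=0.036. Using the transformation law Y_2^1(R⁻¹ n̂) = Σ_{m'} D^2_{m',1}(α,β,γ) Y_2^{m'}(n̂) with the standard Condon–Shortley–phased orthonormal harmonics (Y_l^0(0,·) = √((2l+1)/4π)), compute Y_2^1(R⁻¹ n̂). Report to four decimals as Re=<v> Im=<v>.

Need the full column D^2_{m',1} for m'=−2..2 at α=2.6766, β=1.6028, γ=0.036.
cos(β/2)=0.695702, sin(β/2)=0.718331
d^2_{-2,1}: single k=3 term ⇒ +0.515735;  D = +0.293250-0.424248i
d^2_{-1,1}: k∈[2..3] ⇒ +0.749232 -0.266255 = +0.482977;  D = -0.423622+0.231972i
d^2_{0,1}: k∈[1..2] ⇒ +0.592474 -0.631644 = -0.039170;  D = -0.039144+0.001410i
d^2_{1,1}: k∈[0..1] ⇒ +0.234257 -0.749232 = -0.514975;  D = +0.468311+0.214206i
d^2_{2,1}: single k=0 term ⇒ -0.483753;  D = -0.302979-0.377121i
Y_2^{m'}(θ=1.5587,φ=0.6303) and Σ D·Y over m':
  (+0.2933-0.4242i)·(+0.1179-0.3678i)  (-0.4236+0.2320i)·(+0.0075-0.0055i)  (-0.0391+0.0014i)·(-0.3153+0.0000i)  (+0.4683+0.2142i)·(-0.0075-0.0055i)  (-0.3030-0.3771i)·(+0.1179+0.3678i)
Y_2^1(R⁻¹ n̂) = -0.010415-0.314315i

Re=-0.0104 Im=-0.3143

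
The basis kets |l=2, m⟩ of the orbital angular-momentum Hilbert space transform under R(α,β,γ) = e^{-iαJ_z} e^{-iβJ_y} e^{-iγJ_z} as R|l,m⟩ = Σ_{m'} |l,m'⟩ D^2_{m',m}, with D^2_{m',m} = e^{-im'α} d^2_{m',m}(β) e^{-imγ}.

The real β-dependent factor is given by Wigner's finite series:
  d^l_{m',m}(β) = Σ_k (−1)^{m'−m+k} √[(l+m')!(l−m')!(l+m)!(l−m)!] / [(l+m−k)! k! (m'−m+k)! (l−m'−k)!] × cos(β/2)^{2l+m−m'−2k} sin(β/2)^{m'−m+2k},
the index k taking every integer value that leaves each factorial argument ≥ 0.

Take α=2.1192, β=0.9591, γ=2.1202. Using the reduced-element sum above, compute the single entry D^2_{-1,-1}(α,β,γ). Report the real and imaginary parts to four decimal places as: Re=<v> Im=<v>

Re=-0.0533 Im=-0.1041

First d^2_{-1,-1}(β=0.9591), then the phase factors e^{-i(-1)α} and e^{-i(-1)γ}:
c=cos(0.9591/2)=0.887203, s=sin(0.9591/2)=0.461380; N=√[1·6·1·6]=6.000000
Admissible k: 0..1 (factorial args all ≥0)
  k=0: (−1)^0·6.0000/(6)·0.8872^4·0.4614^0 = +0.619571
  k=1: (−1)^1·6.0000/(2)·0.8872^2·0.4614^2 = -0.502672
d^2_{-1,-1}(0.9591) = +0.619571 -0.502672 = +0.116900
Phases: e^{-i·(-1)·2.1192}=-0.521326+0.853358i, e^{-i·(-1)·2.1202}=-0.522179+0.852836i ⇒ D=-0.053254-0.104065i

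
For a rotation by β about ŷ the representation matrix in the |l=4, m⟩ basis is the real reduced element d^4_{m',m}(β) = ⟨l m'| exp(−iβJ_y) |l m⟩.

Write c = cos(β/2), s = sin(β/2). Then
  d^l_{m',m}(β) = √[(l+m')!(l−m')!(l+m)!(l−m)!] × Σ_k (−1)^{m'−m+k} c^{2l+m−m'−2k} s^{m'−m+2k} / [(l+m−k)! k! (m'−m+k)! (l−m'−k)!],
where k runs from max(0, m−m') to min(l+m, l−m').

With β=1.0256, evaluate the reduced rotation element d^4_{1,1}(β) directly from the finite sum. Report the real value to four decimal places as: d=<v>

d=-0.3519

d^4_{1,1}(β=1.0256) via Wigner's sum:
With c≡cos(β/2)=0.871374 and s≡sin(β/2)=0.490619, N=[120·6·120·6]^{1/2}=720.000000
k: max(0,(1)−(1))=0 … min(4+(1),4−(1))=3
  k=0: (−1)^0·720.0000/(720)·0.8714^8·0.4906^0 = +0.332382
  k=1: (−1)^1·720.0000/(48)·0.8714^6·0.4906^2 = -1.580550
  k=2: (−1)^2·720.0000/(24)·0.8714^4·0.4906^4 = +1.002115
  k=3: (−1)^3·720.0000/(72)·0.8714^2·0.4906^6 = -0.105895
d^4_{1,1}(1.0256) = +0.332382 -1.580550 +1.002115 -0.105895 = -0.351948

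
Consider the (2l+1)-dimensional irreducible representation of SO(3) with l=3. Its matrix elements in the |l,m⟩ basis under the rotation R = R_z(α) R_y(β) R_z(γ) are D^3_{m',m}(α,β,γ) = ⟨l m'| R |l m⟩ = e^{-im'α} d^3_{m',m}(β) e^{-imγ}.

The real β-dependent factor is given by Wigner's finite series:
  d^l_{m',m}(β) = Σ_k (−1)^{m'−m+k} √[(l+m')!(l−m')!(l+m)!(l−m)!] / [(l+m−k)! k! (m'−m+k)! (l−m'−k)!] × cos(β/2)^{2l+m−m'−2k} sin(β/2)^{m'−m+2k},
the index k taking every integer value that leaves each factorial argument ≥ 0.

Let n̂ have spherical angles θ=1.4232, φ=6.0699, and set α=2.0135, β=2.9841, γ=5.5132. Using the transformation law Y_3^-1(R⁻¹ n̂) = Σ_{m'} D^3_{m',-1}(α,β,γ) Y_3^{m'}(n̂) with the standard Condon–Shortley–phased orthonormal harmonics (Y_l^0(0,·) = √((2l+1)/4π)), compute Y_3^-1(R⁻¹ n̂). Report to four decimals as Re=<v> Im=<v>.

Need the full column D^3_{m',-1} for m'=−3..3 at α=2.0135, β=2.9841, γ=5.5132.
cos(β/2)=0.078665, sin(β/2)=0.996901
d^3_{-3,-1}: single k=2 term ⇒ +0.000147;  D = +0.000078-0.000125i
d^3_{-2,-1}: k∈[1..2] ⇒ +0.000009 -0.003050 = -0.003041;  D = +0.003020+0.000350i
d^3_{-1,-1}: k∈[0..2] ⇒ +0.000000 -0.000304 +0.036671 = +0.036367;  D = +0.011691+0.034436i
d^3_{0,-1}: k∈[0..2] ⇒ -0.000010 +0.005012 -0.268307 = -0.263306;  D = -0.189033+0.183294i
d^3_{1,-1}: k∈[0..2] ⇒ +0.000228 -0.048895 +0.981550 = +0.932884;  D = -0.873703-0.326978i
d^3_{2,-1}: k∈[0..1] ⇒ -0.003050 +0.244930 = +0.241880;  D = +0.020438+0.241015i
d^3_{3,-1}: single k=0 term ⇒ +0.023671;  D = +0.020456-0.011911i
Y_3^{m'}(θ=1.4232,φ=6.0699) and Σ D·Y over m':
  (+0.0001-0.0001i)·(+0.3239+0.2411i)  (+0.0030+0.0004i)·(+0.1339+0.0608i)  (+0.0117+0.0344i)·(-0.2786-0.0603i)  (-0.1890+0.1833i)·(-0.1587+0.0000i)  (-0.8737-0.3270i)·(+0.2786-0.0603i)  (+0.0204+0.2410i)·(+0.1339-0.0608i)  (+0.0205-0.0119i)·(-0.3239+0.2411i)
Y_3^-1(R⁻¹ n̂) = -0.220276-0.037755i

Re=-0.2203 Im=-0.0378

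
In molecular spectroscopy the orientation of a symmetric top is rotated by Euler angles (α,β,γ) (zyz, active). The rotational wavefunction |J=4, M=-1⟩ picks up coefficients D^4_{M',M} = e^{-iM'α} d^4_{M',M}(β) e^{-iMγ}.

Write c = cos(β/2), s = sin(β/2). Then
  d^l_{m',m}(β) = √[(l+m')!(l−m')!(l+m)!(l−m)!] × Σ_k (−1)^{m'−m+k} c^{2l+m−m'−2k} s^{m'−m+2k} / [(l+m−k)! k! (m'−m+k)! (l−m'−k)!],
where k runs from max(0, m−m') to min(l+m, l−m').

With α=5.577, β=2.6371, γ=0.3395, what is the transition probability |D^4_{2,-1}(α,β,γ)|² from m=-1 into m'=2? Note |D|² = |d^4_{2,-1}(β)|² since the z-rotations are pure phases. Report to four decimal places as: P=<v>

Split into d^4_{2,-1}(β=2.6371) × two z-phases.
c=cos(2.6371/2)=0.249580, s=sin(2.6371/2)=0.968354; N=√[720·2·6·120]=1018.233765
Admissible k: 0..2 (factorial args all ≥0)
  k=0: (−1)^3·1018.2338/(72)·0.2496^5·0.9684^3 = -0.012436
  k=1: (−1)^4·1018.2338/(48)·0.2496^3·0.9684^5 = +0.280806
  k=2: (−1)^5·1018.2338/(240)·0.2496^1·0.9684^7 = -0.845445
d^4_{2,-1}(2.6371) = -0.012436 +0.280806 -0.845445 = -0.577075
|D^4_{2,-1}|² = |d^4_{2,-1}(β)|² = (-0.577075)² = 0.333016 (the z-rotation phases have unit modulus)

P=0.3330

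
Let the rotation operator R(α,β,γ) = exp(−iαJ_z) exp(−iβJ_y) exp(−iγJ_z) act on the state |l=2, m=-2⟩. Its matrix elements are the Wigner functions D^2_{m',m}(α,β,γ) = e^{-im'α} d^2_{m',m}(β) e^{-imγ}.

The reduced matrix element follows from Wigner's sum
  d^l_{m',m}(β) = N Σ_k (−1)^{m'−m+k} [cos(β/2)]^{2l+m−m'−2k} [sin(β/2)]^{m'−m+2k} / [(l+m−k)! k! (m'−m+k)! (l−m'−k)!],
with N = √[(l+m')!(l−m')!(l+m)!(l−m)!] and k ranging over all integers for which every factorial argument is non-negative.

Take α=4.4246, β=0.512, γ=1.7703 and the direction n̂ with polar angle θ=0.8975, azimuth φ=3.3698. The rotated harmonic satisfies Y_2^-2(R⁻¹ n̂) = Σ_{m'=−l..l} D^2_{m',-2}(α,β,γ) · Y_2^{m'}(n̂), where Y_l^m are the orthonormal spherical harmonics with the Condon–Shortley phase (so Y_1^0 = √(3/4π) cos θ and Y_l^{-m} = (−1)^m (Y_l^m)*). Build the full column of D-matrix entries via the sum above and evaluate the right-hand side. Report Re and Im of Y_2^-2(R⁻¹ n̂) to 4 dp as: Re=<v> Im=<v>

Need the full column D^2_{m',-2} for m'=−2..2 at α=4.4246, β=0.512, γ=1.7703.
cos(β/2)=0.967411, sin(β/2)=0.253213
d^2_{-2,-2}: single k=0 term ⇒ +0.875877;  D = +0.862259-0.153852i
d^2_{-1,-2}: single k=0 term ⇒ -0.458510;  D = +0.050890-0.455677i
d^2_{0,-2}: single k=0 term ⇒ +0.146984;  D = -0.135438-0.057104i
d^2_{1,-2}: single k=0 term ⇒ -0.031412;  D = -0.019917+0.024290i
d^2_{2,-2}: single k=0 term ⇒ +0.004111;  D = +0.002308+0.003402i
Y_2^{m'}(θ=0.8975,φ=3.3698) and Σ D·Y over m':
  (+0.8623-0.1539i)·(+0.2119-0.1040i)  (+0.0509-0.4557i)·(-0.3668+0.0852i)  (-0.1354-0.0571i)·(+0.0525+0.0000i)  (-0.0199+0.0243i)·(+0.3668+0.0852i)  (+0.0023+0.0034i)·(+0.2119+0.1040i)
Y_2^-2(R⁻¹ n̂) = +0.170517+0.054355i

Re=0.1705 Im=0.0544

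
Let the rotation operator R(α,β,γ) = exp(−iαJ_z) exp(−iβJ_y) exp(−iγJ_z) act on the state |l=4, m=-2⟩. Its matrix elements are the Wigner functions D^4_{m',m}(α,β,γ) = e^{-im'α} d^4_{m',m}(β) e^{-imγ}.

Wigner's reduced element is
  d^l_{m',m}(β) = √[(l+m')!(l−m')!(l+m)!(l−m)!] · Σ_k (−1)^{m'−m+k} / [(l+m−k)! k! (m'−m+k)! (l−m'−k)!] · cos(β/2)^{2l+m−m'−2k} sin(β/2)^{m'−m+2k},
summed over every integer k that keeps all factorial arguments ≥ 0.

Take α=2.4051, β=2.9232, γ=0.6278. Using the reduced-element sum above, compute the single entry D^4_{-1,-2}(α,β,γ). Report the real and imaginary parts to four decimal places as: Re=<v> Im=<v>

First d^4_{-1,-2}(β=2.9232), then the phase factors e^{-i(-1)α} and e^{-i(-2)γ}:
With c≡cos(β/2)=0.108979 and s≡sin(β/2)=0.994044, N=[6·120·2·720]^{1/2}=1018.233765
k: max(0,(-2)−(-1))=0 … min(4+(-2),4−(-1))=2
  k=0: (−1)^1·1018.2338/(240)·0.1090^7·0.9940^1 = -0.000001
  k=1: (−1)^2·1018.2338/(48)·0.1090^5·0.9940^3 = +0.000320
  k=2: (−1)^3·1018.2338/(72)·0.1090^3·0.9940^5 = -0.017765
d^4_{-1,-2}(2.9232) = -0.000001 +0.000320 -0.017765 = -0.017446
Attach z-rotation phases: D = e^{-i(-1)(2.4051)}·(-0.017446)·e^{-i(-2)(0.6278)} = +0.015148+0.008655i

Re=0.0151 Im=0.0087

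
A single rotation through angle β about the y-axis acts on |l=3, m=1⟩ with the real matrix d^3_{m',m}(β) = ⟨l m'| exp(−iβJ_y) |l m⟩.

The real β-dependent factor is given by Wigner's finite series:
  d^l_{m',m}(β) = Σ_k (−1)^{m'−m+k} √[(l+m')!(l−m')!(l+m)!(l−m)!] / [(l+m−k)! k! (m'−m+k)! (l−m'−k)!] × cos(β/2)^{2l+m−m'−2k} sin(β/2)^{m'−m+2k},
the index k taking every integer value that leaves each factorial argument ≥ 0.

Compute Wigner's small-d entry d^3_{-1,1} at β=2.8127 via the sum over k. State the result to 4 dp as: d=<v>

d^3_{-1,1}(β=2.8127) via Wigner's sum:
With c≡cos(β/2)=0.163706 and s≡sin(β/2)=0.986509, N=[2·24·24·2]^{1/2}=48.000000
Admissible k: 2..4 (factorial args all ≥0)
  k=2: (−1)^0·48.0000/(8)·0.1637^4·0.9865^2 = +0.004194
  k=3: (−1)^1·48.0000/(6)·0.1637^2·0.9865^4 = -0.203060
  k=4: (−1)^2·48.0000/(48)·0.1637^0·0.9865^6 = +0.921736
d^3_{-1,1}(2.8127) = +0.004194 -0.203060 +0.921736 = +0.722870

d=0.7229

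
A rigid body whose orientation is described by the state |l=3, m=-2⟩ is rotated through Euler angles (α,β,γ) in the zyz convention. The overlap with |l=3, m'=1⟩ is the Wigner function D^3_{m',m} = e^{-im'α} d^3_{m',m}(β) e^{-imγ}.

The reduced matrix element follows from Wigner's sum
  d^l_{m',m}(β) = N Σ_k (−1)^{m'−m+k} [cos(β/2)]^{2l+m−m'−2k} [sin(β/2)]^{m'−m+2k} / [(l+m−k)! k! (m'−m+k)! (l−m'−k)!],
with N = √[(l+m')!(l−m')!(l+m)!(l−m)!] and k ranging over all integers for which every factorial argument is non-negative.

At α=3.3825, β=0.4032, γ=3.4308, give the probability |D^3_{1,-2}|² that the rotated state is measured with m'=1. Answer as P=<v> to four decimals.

D^3_{1,-2}(3.3825,0.4032,3.4308) = e^{-i·1·3.3825}·d^3_{1,-2}(0.4032)·e^{-i·-2·3.4308}. Compute d first:
With c≡cos(β/2)=0.979747 and s≡sin(β/2)=0.200237, N=[24·2·1·120]^{1/2}=75.894664
k: max(0,(-2)−(1))=0 … min(3+(-2),3−(1))=1
  k=0: (−1)^3·75.8947/(12)·0.9797^3·0.2002^3 = -0.047754
  k=1: (−1)^4·75.8947/(24)·0.9797^1·0.2002^5 = +0.000997
d^3_{1,-2}(0.4032) = -0.047754 +0.000997 = -0.046756
|D^3_{1,-2}|² = |d^3_{1,-2}(β)|² = (-0.046756)² = 0.002186 (the z-rotation phases have unit modulus)

P=0.0022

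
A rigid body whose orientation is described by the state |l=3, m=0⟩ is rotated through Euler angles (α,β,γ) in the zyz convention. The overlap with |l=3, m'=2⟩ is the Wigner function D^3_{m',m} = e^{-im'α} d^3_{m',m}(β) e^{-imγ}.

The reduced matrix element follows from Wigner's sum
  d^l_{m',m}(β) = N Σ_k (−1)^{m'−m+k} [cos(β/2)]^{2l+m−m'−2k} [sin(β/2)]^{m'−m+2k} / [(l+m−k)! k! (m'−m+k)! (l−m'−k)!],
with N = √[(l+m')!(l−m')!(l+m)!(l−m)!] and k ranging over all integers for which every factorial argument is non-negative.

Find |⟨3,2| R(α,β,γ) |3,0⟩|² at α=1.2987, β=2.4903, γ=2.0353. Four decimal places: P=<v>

P=0.1602

D^3_{2,0}(1.2987,2.4903,2.0353) = e^{-i·2·1.2987}·d^3_{2,0}(2.4903)·e^{-i·0·2.0353}. Compute d first:
c=cos(2.4903/2)=0.319921, s=sin(2.4903/2)=0.947444; N=√[120·1·6·6]=65.726707
k∈{0,1} keeps every argument non-negative
  k=0: (−1)^2·65.7267/(12)·0.3199^4·0.9474^2 = +0.051504
  k=1: (−1)^3·65.7267/(12)·0.3199^2·0.9474^4 = -0.451712
d^3_{2,0}(2.4903) = +0.051504 -0.451712 = -0.400208
|D^3_{2,0}|² = |d^3_{2,0}(β)|² = (-0.400208)² = 0.160166 (the z-rotation phases have unit modulus)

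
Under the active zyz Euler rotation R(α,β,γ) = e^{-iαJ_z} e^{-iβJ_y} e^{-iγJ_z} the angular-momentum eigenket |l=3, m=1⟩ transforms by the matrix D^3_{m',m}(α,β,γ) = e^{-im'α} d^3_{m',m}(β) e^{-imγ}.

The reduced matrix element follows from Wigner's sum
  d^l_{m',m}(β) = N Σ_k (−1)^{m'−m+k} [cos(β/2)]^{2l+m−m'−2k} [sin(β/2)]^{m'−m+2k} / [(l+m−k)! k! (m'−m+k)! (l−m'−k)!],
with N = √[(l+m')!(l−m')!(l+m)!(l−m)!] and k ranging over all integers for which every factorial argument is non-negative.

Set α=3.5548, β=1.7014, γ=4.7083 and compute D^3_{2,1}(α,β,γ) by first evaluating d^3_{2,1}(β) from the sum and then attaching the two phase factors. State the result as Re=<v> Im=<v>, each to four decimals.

Re=0.3474 Im=0.3226

D^3_{2,1}(3.5548,1.7014,4.7083) = e^{-i·2·3.5548}·d^3_{2,1}(1.7014)·e^{-i·1·4.7083}. Compute d first:
c=cos(1.7014/2)=0.659457, s=sin(1.7014/2)=0.751742; N=√[120·1·24·2]=75.894664
k∈{0,1} keeps every argument non-negative
  k=0: (−1)^1·75.8947/(24)·0.6595^5·0.7517^1 = -0.296484
  k=1: (−1)^2·75.8947/(12)·0.6595^3·0.7517^3 = +0.770542
d^3_{2,1}(1.7014) = -0.296484 +0.770542 = +0.474058
D = (+0.677517-0.735507i)·(+0.474058)·(-0.004089+0.999992i) = +0.347357+0.322605i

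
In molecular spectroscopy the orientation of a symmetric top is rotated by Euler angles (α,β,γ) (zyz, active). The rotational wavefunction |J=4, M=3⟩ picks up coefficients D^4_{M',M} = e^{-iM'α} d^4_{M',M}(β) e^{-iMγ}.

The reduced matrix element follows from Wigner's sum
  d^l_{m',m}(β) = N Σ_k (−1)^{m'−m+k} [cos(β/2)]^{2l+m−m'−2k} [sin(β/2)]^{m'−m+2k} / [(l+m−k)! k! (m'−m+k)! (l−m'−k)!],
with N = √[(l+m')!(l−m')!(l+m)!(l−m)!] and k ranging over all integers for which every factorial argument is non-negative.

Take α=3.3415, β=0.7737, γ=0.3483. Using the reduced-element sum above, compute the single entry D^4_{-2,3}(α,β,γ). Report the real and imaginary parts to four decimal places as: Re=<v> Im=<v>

Re=0.0514 Im=-0.0387

Split into d^4_{-2,3}(β=0.7737) × two z-phases.
c=cos(0.7737/2)=0.926102, s=sin(0.7737/2)=0.377273; N=√[2·720·5040·1]=2693.993318
k: max(0,(3)−(-2))=5 … min(4+(3),4−(-2))=6
  k=5: (−1)^0·2693.9933/(240)·0.9261^3·0.3773^5 = +0.068146
  k=6: (−1)^1·2693.9933/(720)·0.9261^1·0.3773^7 = -0.003770
d^4_{-2,3}(0.7737) = +0.068146 -0.003770 = +0.064376
D = (+0.921133+0.389248i)·(+0.064376)·(+0.501988-0.864874i) = +0.051440-0.038707i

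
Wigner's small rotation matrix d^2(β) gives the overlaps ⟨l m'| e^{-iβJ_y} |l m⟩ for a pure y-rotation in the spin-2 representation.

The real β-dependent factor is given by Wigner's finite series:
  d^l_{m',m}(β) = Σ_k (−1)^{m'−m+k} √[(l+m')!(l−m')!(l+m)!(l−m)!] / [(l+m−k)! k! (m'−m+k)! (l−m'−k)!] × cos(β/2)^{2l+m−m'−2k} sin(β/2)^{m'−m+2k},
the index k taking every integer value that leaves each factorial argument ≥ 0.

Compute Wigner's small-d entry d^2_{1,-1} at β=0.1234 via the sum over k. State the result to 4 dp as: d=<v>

d^2_{1,-1}(β=0.1234) via Wigner's sum:
c=cos(0.1234/2)=0.998097, s=sin(0.1234/2)=0.061661; N=√[6·1·1·6]=6.000000
k∈{0,1} keeps every argument non-negative
  k=0: (−1)^2·6.0000/(2)·0.9981^2·0.0617^2 = +0.011363
  k=1: (−1)^3·6.0000/(6)·0.9981^0·0.0617^4 = -0.000014
d^2_{1,-1}(0.1234) = +0.011363 -0.000014 = +0.011348

d=0.0113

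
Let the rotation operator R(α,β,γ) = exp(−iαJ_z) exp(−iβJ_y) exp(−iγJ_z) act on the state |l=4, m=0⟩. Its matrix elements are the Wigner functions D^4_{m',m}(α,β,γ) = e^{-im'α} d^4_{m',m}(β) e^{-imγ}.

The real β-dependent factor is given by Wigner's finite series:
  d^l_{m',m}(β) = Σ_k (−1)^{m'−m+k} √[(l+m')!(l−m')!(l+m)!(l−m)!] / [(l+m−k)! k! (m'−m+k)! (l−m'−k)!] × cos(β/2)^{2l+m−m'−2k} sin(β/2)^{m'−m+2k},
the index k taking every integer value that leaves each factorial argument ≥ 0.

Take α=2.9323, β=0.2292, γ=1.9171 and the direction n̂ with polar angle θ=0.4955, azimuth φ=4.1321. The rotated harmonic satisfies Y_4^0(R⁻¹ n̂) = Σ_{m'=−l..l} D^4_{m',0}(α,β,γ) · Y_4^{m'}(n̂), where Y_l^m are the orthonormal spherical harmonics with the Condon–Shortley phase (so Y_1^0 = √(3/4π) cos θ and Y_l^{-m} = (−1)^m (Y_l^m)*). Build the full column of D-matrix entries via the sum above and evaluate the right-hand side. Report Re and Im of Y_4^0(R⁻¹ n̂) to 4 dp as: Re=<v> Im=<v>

Need the full column D^4_{m',0} for m'=−4..4 at α=2.9323, β=0.2292, γ=1.9171.
cos(β/2)=0.993441, sin(β/2)=0.114349
d^4_{-4,0}: single k=4 term ⇒ +0.001393;  D = +0.000933-0.001035i
d^4_{-3,0}: k∈[3..4] ⇒ +0.017119 -0.000227 = +0.016892;  D = -0.013670+0.009923i
d^4_{-2,0}: k∈[2..4] ⇒ +0.119245 -0.004213 +0.000021 = +0.115053;  D = +0.105120-0.046765i
d^4_{-1,0}: k∈[1..4] ⇒ +0.488362 -0.038822 +0.000514 -0.000001 = +0.450053;  D = -0.440232+0.093507i
d^4_{0,0}: k∈[0..4] ⇒ +0.948714 -0.201112 +0.005995 -0.000035 +0.000000 = +0.753562;  D = +0.753562+0.000000i
d^4_{1,0}: k∈[0..3] ⇒ -0.488362 +0.038822 -0.000514 +0.000001 = -0.450053;  D = +0.440232+0.093507i
d^4_{2,0}: k∈[0..2] ⇒ +0.119245 -0.004213 +0.000021 = +0.115053;  D = +0.105120+0.046765i
d^4_{3,0}: k∈[0..1] ⇒ -0.017119 +0.000227 = -0.016892;  D = +0.013670+0.009923i
d^4_{4,0}: single k=0 term ⇒ +0.001393;  D = +0.000933+0.001035i
Y_4^{m'}(θ=0.4955,φ=4.1321) and Σ D·Y over m':
  (+0.0009-0.0010i)·(-0.0154+0.0165i)  (-0.0137+0.0099i)·(+0.1167+0.0200i)  (+0.1051-0.0468i)·(-0.1332-0.3064i)  (-0.4402+0.0935i)·(-0.2623+0.4001i)  (+0.7536+0.0000i)·(+0.0789+0.0000i)  (+0.4402+0.0935i)·(+0.2623+0.4001i)  (+0.1051+0.0468i)·(-0.1332+0.3064i)  (+0.0137+0.0099i)·(-0.1167+0.0200i)  (+0.0009+0.0010i)·(-0.0154-0.0165i)
Y_4^0(R⁻¹ n̂) = +0.155324+0.000000i

Re=0.1553 Im=0.0000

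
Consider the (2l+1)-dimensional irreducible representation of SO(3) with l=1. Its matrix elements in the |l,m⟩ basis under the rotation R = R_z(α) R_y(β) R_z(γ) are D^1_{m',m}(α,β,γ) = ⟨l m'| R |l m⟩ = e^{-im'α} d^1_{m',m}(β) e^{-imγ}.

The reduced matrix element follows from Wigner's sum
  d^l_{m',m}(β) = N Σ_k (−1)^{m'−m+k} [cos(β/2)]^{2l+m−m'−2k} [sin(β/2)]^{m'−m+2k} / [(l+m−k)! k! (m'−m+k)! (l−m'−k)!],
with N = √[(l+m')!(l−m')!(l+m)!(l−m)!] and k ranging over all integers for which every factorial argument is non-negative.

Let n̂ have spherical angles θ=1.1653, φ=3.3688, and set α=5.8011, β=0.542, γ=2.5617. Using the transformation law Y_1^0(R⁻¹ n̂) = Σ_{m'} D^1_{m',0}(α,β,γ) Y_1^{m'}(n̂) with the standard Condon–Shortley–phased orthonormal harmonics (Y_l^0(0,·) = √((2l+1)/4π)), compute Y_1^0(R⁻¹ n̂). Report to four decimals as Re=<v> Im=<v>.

Need the full column D^1_{m',0} for m'=−1..1 at α=5.8011, β=0.542, γ=2.5617.
cos(β/2)=0.963504, sin(β/2)=0.267695
d^1_{-1,0}: single k=1 term ⇒ +0.364761;  D = +0.323189-0.169113i
d^1_{0,0}: k∈[0..1] ⇒ +0.928339 -0.071661 = +0.856679;  D = +0.856679+0.000000i
d^1_{1,0}: single k=0 term ⇒ -0.364761;  D = -0.323189-0.169113i
Y_1^{m'}(θ=1.1653,φ=3.3688) and Σ D·Y over m':
  (+0.3232-0.1691i)·(-0.3093+0.0715i)  (+0.8567+0.0000i)·(+0.1927+0.0000i)  (-0.3232-0.1691i)·(+0.3093+0.0715i)
Y_1^0(R⁻¹ n̂) = -0.010631+0.000000i

Re=-0.0106 Im=0.0000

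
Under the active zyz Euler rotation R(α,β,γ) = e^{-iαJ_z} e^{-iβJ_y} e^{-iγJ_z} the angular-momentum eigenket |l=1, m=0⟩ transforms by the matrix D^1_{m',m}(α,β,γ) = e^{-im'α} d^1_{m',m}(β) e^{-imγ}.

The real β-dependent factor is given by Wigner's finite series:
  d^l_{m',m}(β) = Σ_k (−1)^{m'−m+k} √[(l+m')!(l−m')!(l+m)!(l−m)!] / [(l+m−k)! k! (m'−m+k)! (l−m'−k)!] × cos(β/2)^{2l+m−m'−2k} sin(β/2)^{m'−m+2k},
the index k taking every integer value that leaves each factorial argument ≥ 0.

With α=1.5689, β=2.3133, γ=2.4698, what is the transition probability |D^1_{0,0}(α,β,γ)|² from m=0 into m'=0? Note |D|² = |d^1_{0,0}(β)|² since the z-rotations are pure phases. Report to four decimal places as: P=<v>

P=0.4572

First d^1_{0,0}(β=2.3133), then the phase factors e^{-i(0)α} and e^{-i(0)γ}:
c=cos(2.3133/2)=0.402409, s=sin(2.3133/2)=0.915460; N=√[1·1·1·1]=1.000000
Admissible k: 0..1 (factorial args all ≥0)
  k=0: (−1)^0·1.0000/(1)·0.4024^2·0.9155^0 = +0.161933
  k=1: (−1)^1·1.0000/(1)·0.4024^0·0.9155^2 = -0.838067
d^1_{0,0}(2.3133) = +0.161933 -0.838067 = -0.676135
|D^1_{0,0}|² = |d^1_{0,0}(β)|² = (-0.676135)² = 0.457158 (the z-rotation phases have unit modulus)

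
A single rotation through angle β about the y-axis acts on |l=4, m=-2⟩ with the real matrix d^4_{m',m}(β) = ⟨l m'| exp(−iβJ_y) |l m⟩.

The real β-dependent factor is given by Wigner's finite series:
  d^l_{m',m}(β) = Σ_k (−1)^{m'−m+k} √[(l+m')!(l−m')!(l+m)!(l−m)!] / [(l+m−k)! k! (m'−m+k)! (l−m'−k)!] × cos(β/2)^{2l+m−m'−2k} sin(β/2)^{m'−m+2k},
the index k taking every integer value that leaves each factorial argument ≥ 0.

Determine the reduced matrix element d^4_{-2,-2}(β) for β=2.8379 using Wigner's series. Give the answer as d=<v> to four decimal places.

d^4_{-2,-2}(β=2.8379) via Wigner's sum:
Half-angle: c=0.151263, s=0.988493. N=√(2·720·2·720)=1440.000000
The bounds max(0,m−m')=0 and min(l+m,l−m')=2 give 3 terms
  k=0: (−1)^0·1440.0000/(1440)·0.1513^8·0.9885^0 = +0.000000
  k=1: (−1)^1·1440.0000/(120)·0.1513^6·0.9885^2 = -0.000140
  k=2: (−1)^2·1440.0000/(96)·0.1513^4·0.9885^4 = +0.007498
d^4_{-2,-2}(2.8379) = +0.000000 -0.000140 +0.007498 = +0.007357

d=0.0074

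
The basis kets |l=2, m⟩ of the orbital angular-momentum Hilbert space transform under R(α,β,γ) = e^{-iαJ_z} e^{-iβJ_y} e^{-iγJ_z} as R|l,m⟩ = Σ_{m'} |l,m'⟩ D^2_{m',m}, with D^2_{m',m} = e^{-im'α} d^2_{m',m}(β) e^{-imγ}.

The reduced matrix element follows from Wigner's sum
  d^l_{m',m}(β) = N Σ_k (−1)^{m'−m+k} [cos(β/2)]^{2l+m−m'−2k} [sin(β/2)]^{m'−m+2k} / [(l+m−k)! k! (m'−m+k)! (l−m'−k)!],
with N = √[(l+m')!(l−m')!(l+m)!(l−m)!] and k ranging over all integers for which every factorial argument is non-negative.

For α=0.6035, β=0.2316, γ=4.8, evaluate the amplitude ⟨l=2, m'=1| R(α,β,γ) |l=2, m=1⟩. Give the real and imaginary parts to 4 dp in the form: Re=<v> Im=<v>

Split into d^2_{1,1}(β=0.2316) × two z-phases.
Half-angle: c=0.993303, s=0.115541. N=√(6·1·6·1)=6.000000
Admissible k: 0..1 (factorial args all ≥0)
  k=0: (−1)^0·6.0000/(6)·0.9933^4·0.1155^0 = +0.973479
  k=1: (−1)^1·6.0000/(2)·0.9933^2·0.1155^2 = -0.039515
d^2_{1,1}(0.2316) = +0.973479 -0.039515 = +0.933964
Phases: e^{-i·(1)·0.6035}=+0.823354-0.567528i, e^{-i·(1)·4.8}=+0.087499+0.996165i ⇒ D=+0.595303+0.719655i

Re=0.5953 Im=0.7197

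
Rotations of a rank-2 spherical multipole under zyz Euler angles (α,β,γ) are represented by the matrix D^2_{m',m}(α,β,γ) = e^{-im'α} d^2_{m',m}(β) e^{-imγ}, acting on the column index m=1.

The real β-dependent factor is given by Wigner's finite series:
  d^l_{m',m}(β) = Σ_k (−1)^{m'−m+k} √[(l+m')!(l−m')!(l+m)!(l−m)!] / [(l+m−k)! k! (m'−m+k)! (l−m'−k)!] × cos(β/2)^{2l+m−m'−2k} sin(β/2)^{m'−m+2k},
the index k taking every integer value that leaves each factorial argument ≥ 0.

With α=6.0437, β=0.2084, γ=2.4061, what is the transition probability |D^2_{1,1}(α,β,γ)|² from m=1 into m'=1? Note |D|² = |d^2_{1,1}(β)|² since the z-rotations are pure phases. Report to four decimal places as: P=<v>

P=0.8956

D^2_{1,1}(6.0437,0.2084,2.4061) = e^{-i·1·6.0437}·d^2_{1,1}(0.2084)·e^{-i·1·2.4061}. Compute d first:
Half-angle: c=0.994576, s=0.104012. N=√(6·1·6·1)=6.000000
k∈{0,1} keeps every argument non-negative
  k=0: (−1)^0·6.0000/(6)·0.9946^4·0.1040^0 = +0.978480
  k=1: (−1)^1·6.0000/(2)·0.9946^2·0.1040^2 = -0.032104
d^2_{1,1}(0.2084) = +0.978480 -0.032104 = +0.946376
|D^2_{1,1}|² = |d^2_{1,1}(β)|² = (+0.946376)² = 0.895628 (the z-rotation phases have unit modulus)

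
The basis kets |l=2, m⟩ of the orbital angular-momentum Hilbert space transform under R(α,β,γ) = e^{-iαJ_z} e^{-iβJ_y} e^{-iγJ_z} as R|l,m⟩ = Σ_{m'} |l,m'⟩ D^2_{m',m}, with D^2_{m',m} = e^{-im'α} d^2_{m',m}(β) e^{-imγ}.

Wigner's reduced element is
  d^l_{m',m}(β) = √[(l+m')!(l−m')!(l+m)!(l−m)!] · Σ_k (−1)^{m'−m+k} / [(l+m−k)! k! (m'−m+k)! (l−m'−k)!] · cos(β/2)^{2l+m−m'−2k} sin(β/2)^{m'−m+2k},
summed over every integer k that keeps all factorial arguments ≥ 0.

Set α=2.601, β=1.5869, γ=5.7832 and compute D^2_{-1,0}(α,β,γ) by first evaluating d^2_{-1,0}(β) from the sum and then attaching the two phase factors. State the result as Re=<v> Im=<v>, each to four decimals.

Re=0.0169 Im=-0.0101

Split into d^2_{-1,0}(β=1.5869) × two z-phases.
c=cos(1.5869/2)=0.701390, s=sin(1.5869/2)=0.712777; N=√[1·6·2·2]=4.898979
The bounds max(0,m−m')=1 and min(l+m,l−m')=2 give 2 terms
  k=1: (−1)^0·4.8990/(2)·0.7014^3·0.7128^1 = +0.602433
  k=2: (−1)^1·4.8990/(2)·0.7014^1·0.7128^3 = -0.622153
d^2_{-1,0}(1.5869) = +0.602433 -0.622153 = -0.019719
Phases: e^{-i·(-1)·2.601}=-0.857404+0.514644i, e^{-i·(0)·5.7832}=+1.000000+0.000000i ⇒ D=+0.016908-0.010149i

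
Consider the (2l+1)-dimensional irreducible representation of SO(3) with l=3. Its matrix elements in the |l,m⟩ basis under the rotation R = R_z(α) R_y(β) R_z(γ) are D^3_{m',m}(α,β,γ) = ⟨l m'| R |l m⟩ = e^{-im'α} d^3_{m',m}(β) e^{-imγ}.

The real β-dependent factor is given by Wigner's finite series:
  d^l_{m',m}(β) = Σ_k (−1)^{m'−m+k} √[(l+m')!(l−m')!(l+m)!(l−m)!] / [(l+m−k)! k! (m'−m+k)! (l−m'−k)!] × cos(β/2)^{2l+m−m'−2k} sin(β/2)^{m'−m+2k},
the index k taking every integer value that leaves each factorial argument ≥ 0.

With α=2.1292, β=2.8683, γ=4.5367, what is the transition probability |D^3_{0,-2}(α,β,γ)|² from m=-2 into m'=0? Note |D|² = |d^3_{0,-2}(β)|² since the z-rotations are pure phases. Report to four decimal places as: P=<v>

Split into d^3_{0,-2}(β=2.8683) × two z-phases.
Half-angle: c=0.136221, s=0.990678. N=√(6·6·1·120)=65.726707
The bounds max(0,m−m')=0 and min(l+m,l−m')=1 give 2 terms
  k=0: (−1)^2·65.7267/(12)·0.1362^4·0.9907^2 = +0.001851
  k=1: (−1)^3·65.7267/(12)·0.1362^2·0.9907^4 = -0.097900
d^3_{0,-2}(2.8683) = +0.001851 -0.097900 = -0.096049
|D^3_{0,-2}|² = |d^3_{0,-2}(β)|² = (-0.096049)² = 0.009225 (the z-rotation phases have unit modulus)

P=0.0092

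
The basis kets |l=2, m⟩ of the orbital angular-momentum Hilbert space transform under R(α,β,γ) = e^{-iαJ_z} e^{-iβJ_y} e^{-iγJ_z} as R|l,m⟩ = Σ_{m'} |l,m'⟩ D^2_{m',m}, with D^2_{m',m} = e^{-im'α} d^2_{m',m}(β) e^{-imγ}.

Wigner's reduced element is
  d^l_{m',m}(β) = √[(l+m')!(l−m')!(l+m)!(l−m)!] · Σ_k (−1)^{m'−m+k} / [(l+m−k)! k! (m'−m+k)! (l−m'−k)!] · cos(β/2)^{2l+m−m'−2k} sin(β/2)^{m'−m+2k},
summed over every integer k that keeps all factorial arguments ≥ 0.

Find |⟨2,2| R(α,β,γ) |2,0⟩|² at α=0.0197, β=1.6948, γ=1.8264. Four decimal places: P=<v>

Split into d^2_{2,0}(β=1.6948) × two z-phases.
Half-angle: c=0.661934, s=0.749562. N=√(24·1·2·2)=9.797959
The bounds max(0,m−m')=0 and min(l+m,l−m')=0 give 1 term
  k=0: (−1)^2·9.7980/(4)·0.6619^2·0.7496^2 = +0.603004
d^2_{2,0}(1.6948) = +0.603004
|D^2_{2,0}|² = |d^2_{2,0}(β)|² = (+0.603004)² = 0.363614 (the z-rotation phases have unit modulus)

P=0.3636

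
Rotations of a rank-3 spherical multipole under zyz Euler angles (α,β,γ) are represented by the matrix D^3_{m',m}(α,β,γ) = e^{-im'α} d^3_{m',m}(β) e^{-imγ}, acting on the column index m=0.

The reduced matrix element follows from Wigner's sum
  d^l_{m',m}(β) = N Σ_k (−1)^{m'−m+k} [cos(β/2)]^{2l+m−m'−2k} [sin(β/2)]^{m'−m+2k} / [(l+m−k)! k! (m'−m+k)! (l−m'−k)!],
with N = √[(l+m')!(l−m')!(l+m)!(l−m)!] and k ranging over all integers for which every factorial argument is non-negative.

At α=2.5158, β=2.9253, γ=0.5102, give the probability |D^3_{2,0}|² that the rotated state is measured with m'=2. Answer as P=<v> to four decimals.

Split into d^3_{2,0}(β=2.9253) × two z-phases.
Half-angle: c=0.107936, s=0.994158. N=√(120·1·6·6)=65.726707
k: max(0,(0)−(2))=0 … min(3+(0),3−(2))=1
  k=0: (−1)^2·65.7267/(12)·0.1079^4·0.9942^2 = +0.000735
  k=1: (−1)^3·65.7267/(12)·0.1079^2·0.9942^4 = -0.062332
d^3_{2,0}(2.9253) = +0.000735 -0.062332 = -0.061597
|D^3_{2,0}|² = |d^3_{2,0}(β)|² = (-0.061597)² = 0.003794 (the z-rotation phases have unit modulus)

P=0.0038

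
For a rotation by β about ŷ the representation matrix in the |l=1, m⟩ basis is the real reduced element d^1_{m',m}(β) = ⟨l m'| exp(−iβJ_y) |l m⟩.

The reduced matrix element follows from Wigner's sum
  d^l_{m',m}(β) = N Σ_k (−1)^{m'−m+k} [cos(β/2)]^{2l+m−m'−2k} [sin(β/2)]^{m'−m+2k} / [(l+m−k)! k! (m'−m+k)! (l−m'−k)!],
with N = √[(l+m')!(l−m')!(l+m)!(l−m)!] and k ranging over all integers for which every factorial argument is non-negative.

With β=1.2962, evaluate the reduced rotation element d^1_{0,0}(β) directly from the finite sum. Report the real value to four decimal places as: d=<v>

d=0.2712

d^1_{0,0}(β=1.2962) via Wigner's sum:
With c≡cos(β/2)=0.797232 and s≡sin(β/2)=0.603673, N=[1·1·1·1]^{1/2}=1.000000
Admissible k: 0..1 (factorial args all ≥0)
  k=0: (−1)^0·1.0000/(1)·0.7972^2·0.6037^0 = +0.635579
  k=1: (−1)^1·1.0000/(1)·0.7972^0·0.6037^2 = -0.364421
d^1_{0,0}(1.2962) = +0.635579 -0.364421 = +0.271158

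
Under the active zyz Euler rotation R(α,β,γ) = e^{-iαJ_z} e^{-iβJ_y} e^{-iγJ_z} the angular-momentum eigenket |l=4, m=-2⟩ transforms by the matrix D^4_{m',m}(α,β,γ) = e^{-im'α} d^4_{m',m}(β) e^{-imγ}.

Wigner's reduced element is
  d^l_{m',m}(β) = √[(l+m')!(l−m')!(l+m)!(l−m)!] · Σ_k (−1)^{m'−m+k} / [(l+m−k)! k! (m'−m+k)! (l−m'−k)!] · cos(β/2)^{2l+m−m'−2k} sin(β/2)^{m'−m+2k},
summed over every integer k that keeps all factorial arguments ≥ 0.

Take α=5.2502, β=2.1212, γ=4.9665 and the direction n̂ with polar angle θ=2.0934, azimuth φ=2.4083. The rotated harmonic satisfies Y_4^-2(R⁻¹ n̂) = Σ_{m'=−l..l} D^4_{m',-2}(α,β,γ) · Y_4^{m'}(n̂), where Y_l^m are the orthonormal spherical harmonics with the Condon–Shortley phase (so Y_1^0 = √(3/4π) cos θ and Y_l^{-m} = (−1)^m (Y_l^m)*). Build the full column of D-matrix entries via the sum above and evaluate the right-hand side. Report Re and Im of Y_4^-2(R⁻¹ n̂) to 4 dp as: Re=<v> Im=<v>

Need the full column D^4_{m',-2} for m'=−4..4 at α=5.2502, β=2.1212, γ=4.9665.
cos(β/2)=0.488349, sin(β/2)=0.872649
d^4_{-4,-2}: single k=2 term ⇒ +0.054656;  D = +0.048426-0.025342i
d^4_{-3,-2}: k∈[1..2] ⇒ +0.021628 -0.207183 = -0.185555;  D = -0.158107-0.097123i
d^4_{-2,-2}: k∈[0..2] ⇒ +0.003235 -0.123948 +0.494730 = +0.374017;  D = -0.004880+0.373985i
d^4_{-1,-2}: k∈[0..2] ⇒ -0.024524 +0.391538 -0.833493 = -0.466478;  D = +0.403710-0.233709i
d^4_{0,-2}: k∈[0..2] ⇒ +0.097990 -0.834387 +0.999120 = +0.262723;  D = -0.229518-0.127847i
d^4_{1,-2}: k∈[0..2] ⇒ -0.261025 +1.250239 -0.798440 = +0.190774;  D = -0.005644-0.190691i
d^4_{2,-2}: k∈[0..2] ⇒ +0.494730 -1.263798 +0.336291 = -0.432776;  D = -0.364961+0.232592i
d^4_{3,-2}: k∈[0..1] ⇒ -0.661564 +0.704158 = +0.042593;  D = +0.038060+0.019122i
d^4_{4,-2}: single k=0 term ⇒ +0.557282;  D = +0.040215+0.555830i
Y_4^{m'}(θ=2.0934,φ=2.4083) and Σ D·Y over m':
  (+0.0484-0.0253i)·(-0.2441+0.0516i)  (-0.1581-0.0971i)·(-0.2392+0.3287i)  (-0.0049+0.3740i)·(+0.0194+0.1859i)  (+0.4037-0.2337i)·(-0.1909-0.1720i)  (-0.2295-0.1278i)·(-0.2435+0.0000i)  (-0.0056-0.1907i)·(+0.1909-0.1720i)  (-0.3650+0.2326i)·(+0.0194-0.1859i)  (+0.0381+0.0191i)·(+0.2392+0.3287i)  (+0.0402+0.5558i)·(-0.2441-0.0516i)
Y_4^-2(R⁻¹ n̂) = -0.047832-0.091136i

Re=-0.0478 Im=-0.0911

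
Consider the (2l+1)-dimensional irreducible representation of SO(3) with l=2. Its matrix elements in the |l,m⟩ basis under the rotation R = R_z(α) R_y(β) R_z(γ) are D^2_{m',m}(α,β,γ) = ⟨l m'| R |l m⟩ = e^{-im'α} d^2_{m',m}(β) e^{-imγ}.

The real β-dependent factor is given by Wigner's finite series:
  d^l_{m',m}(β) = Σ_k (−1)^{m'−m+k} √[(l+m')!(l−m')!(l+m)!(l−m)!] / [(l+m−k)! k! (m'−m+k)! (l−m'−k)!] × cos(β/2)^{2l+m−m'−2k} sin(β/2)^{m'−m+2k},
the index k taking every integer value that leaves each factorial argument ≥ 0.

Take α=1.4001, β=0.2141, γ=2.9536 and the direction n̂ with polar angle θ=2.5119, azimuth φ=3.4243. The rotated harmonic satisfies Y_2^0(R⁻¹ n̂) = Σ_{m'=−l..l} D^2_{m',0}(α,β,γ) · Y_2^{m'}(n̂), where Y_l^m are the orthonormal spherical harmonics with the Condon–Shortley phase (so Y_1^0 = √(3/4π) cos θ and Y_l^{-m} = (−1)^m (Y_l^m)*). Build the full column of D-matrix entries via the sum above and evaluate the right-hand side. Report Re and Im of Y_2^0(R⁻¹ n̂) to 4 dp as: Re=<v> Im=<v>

Need the full column D^2_{m',0} for m'=−2..2 at α=1.4001, β=0.2141, γ=2.9536.
cos(β/2)=0.994276, sin(β/2)=0.106846
d^2_{-2,0}: single k=2 term ⇒ +0.027644;  D = -0.026049+0.009255i
d^2_{-1,0}: k∈[1..2] ⇒ +0.257249 -0.002971 = +0.254278;  D = +0.043194+0.250582i
d^2_{0,0}: k∈[0..2] ⇒ +0.977298 -0.045143 +0.000130 = +0.932286;  D = +0.932286+0.000000i
d^2_{1,0}: k∈[0..1] ⇒ -0.257249 +0.002971 = -0.254278;  D = -0.043194+0.250582i
d^2_{2,0}: single k=0 term ⇒ +0.027644;  D = -0.026049-0.009255i
Y_2^{m'}(θ=2.5119,φ=3.4243) and Σ D·Y over m':
  (-0.0260+0.0093i)·(+0.1131-0.0718i)  (+0.0432+0.2506i)·(+0.3531-0.1026i)  (+0.9323+0.0000i)·(+0.3027+0.0000i)  (-0.0432+0.2506i)·(-0.3531-0.1026i)  (-0.0260-0.0093i)·(+0.1131+0.0718i)
Y_2^0(R⁻¹ n̂) = +0.359501-0.000000i

Re=0.3595 Im=0.0000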